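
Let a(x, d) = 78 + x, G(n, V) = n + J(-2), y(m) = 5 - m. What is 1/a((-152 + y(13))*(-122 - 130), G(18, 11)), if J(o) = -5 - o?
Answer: 1/40398 ≈ 2.4754e-5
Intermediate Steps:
G(n, V) = -3 + n (G(n, V) = n + (-5 - 1*(-2)) = n + (-5 + 2) = n - 3 = -3 + n)
1/a((-152 + y(13))*(-122 - 130), G(18, 11)) = 1/(78 + (-152 + (5 - 1*13))*(-122 - 130)) = 1/(78 + (-152 + (5 - 13))*(-252)) = 1/(78 + (-152 - 8)*(-252)) = 1/(78 - 160*(-252)) = 1/(78 + 40320) = 1/40398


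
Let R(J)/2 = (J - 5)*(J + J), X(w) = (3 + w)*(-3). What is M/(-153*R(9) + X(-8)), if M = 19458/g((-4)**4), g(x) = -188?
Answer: 69/14678 ≈ 0.0047009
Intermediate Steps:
X(w) = -9 - 3*w
R(J) = 4*J*(-5 + J) (R(J) = 2*((J - 5)*(J + J)) = 2*((-5 + J)*(2*J)) = 2*(2*J*(-5 + J)) = 4*J*(-5 + J))
M = -207/2 (M = 19458/(-188) = 19458*(-1/188) = -207/2 ≈ -103.50)
M/(-153*R(9) + X(-8)) = -207/(2*(-612*9*(-5 + 9) + (-9 - 3*(-8)))) = -207/(2*(-612*9*4 + (-9 + 24))) = -207/(2*(-153*144 + 15)) = -207/(2*(-22032 + 15)) = -207/2/(-22017) = -207/2*(-1/22017) = 69/14678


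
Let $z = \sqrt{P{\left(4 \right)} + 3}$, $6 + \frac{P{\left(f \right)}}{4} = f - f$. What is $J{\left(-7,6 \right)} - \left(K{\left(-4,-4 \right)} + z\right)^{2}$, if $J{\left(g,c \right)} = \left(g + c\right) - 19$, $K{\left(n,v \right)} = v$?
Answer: $-15 + 8 i \sqrt{21} \approx -15.0 + 36.661 i$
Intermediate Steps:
$P{\left(f \right)} = -24$ ($P{\left(f \right)} = -24 + 4 \left(f - f\right) = -24 + 4 \cdot 0 = -24 + 0 = -24$)
$z = i \sqrt{21}$ ($z = \sqrt{-24 + 3} = \sqrt{-21} = i \sqrt{21} \approx 4.5826 i$)
$J{\left(g,c \right)} = -19 + c + g$ ($J{\left(g,c \right)} = \left(c + g\right) - 19 = -19 + c + g$)
$J{\left(-7,6 \right)} - \left(K{\left(-4,-4 \right)} + z\right)^{2} = \left(-19 + 6 - 7\right) - \left(-4 + i \sqrt{21}\right)^{2} = -20 - \left(-4 + i \sqrt{21}\right)^{2}$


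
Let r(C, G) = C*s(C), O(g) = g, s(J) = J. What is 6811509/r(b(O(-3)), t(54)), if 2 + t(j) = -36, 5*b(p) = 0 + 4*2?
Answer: 170287725/64 ≈ 2.6607e+6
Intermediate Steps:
b(p) = 8/5 (b(p) = (0 + 4*2)/5 = (0 + 8)/5 = (⅕)*8 = 8/5)
t(j) = -38 (t(j) = -2 - 36 = -38)
r(C, G) = C² (r(C, G) = C*C = C²)
6811509/r(b(O(-3)), t(54)) = 6811509/((8/5)²) = 6811509/(64/25) = 6811509*(25/64) = 170287725/64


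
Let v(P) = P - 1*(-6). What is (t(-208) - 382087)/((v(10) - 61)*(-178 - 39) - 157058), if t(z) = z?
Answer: 382295/147293 ≈ 2.5955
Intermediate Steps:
v(P) = 6 + P (v(P) = P + 6 = 6 + P)
(t(-208) - 382087)/((v(10) - 61)*(-178 - 39) - 157058) = (-208 - 382087)/(((6 + 10) - 61)*(-178 - 39) - 157058) = -382295/((16 - 61)*(-217) - 157058) = -382295/(-45*(-217) - 157058) = -382295/(9765 - 157058) = -382295/(-147293) = -382295*(-1/147293) = 382295/147293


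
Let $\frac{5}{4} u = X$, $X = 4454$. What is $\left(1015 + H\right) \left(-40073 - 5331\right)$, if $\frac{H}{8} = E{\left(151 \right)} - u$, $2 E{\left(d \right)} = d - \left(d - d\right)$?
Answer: $\frac{6103795932}{5} \approx 1.2208 \cdot 10^{9}$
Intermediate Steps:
$E{\left(d \right)} = \frac{d}{2}$ ($E{\left(d \right)} = \frac{d - \left(d - d\right)}{2} = \frac{d - 0}{2} = \frac{d + 0}{2} = \frac{d}{2}$)
$u = \frac{17816}{5}$ ($u = \frac{4}{5} \cdot 4454 = \frac{17816}{5} \approx 3563.2$)
$H = - \frac{139508}{5}$ ($H = 8 \left(\frac{1}{2} \cdot 151 - \frac{17816}{5}\right) = 8 \left(\frac{151}{2} - \frac{17816}{5}\right) = 8 \left(- \frac{34877}{10}\right) = - \frac{139508}{5} \approx -27902.0$)
$\left(1015 + H\right) \left(-40073 - 5331\right) = \left(1015 - \frac{139508}{5}\right) \left(-40073 - 5331\right) = \left(- \frac{134433}{5}\right) \left(-45404\right) = \frac{6103795932}{5}$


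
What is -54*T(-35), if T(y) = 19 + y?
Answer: 864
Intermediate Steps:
-54*T(-35) = -54*(19 - 35) = -54*(-16) = 864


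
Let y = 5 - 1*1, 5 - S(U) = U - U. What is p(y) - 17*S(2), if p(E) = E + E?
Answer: -77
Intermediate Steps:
S(U) = 5 (S(U) = 5 - (U - U) = 5 - 1*0 = 5 + 0 = 5)
y = 4 (y = 5 - 1 = 4)
p(E) = 2*E
p(y) - 17*S(2) = 2*4 - 17*5 = 8 - 85 = -77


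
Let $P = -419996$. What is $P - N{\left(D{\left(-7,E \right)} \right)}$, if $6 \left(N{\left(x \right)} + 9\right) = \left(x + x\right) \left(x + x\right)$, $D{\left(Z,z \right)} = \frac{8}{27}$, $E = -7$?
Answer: $- \frac{918511697}{2187} \approx -4.1999 \cdot 10^{5}$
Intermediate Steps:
$D{\left(Z,z \right)} = \frac{8}{27}$ ($D{\left(Z,z \right)} = 8 \cdot \frac{1}{27} = \frac{8}{27}$)
$N{\left(x \right)} = -9 + \frac{2 x^{2}}{3}$ ($N{\left(x \right)} = -9 + \frac{\left(x + x\right) \left(x + x\right)}{6} = -9 + \frac{2 x 2 x}{6} = -9 + \frac{4 x^{2}}{6} = -9 + \frac{2 x^{2}}{3}$)
$P - N{\left(D{\left(-7,E \right)} \right)} = -419996 - \left(-9 + \frac{2 \left(\frac{8}{27}\right)^{2}}{3}\right) = -419996 - \left(-9 + \frac{2}{3} \cdot \frac{64}{729}\right) = -419996 - \left(-9 + \frac{128}{2187}\right) = -419996 - - \frac{19555}{2187} = -419996 + \frac{19555}{2187} = - \frac{918511697}{2187}$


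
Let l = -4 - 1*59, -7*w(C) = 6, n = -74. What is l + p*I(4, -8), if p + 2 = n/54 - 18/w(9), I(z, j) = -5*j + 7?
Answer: 20671/27 ≈ 765.59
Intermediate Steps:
w(C) = -6/7 (w(C) = -⅐*6 = -6/7)
I(z, j) = 7 - 5*j
p = 476/27 (p = -2 + (-74/54 - 18/(-6/7)) = -2 + (-74*1/54 - 18*(-7/6)) = -2 + (-37/27 + 21) = -2 + 530/27 = 476/27 ≈ 17.630)
l = -63 (l = -4 - 59 = -63)
l + p*I(4, -8) = -63 + 476*(7 - 5*(-8))/27 = -63 + 476*(7 + 40)/27 = -63 + (476/27)*47 = -63 + 22372/27 = 20671/27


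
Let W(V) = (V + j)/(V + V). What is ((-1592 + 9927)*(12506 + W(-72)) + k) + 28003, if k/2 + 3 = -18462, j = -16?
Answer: 1876206179/18 ≈ 1.0423e+8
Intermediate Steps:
W(V) = (-16 + V)/(2*V) (W(V) = (V - 16)/(V + V) = (-16 + V)/((2*V)) = (-16 + V)*(1/(2*V)) = (-16 + V)/(2*V))
k = -36930 (k = -6 + 2*(-18462) = -6 - 36924 = -36930)
((-1592 + 9927)*(12506 + W(-72)) + k) + 28003 = ((-1592 + 9927)*(12506 + (½)*(-16 - 72)/(-72)) - 36930) + 28003 = (8335*(12506 + (½)*(-1/72)*(-88)) - 36930) + 28003 = (8335*(12506 + 11/18) - 36930) + 28003 = (8335*(225119/18) - 36930) + 28003 = (1876366865/18 - 36930) + 28003 = 1875702125/18 + 28003 = 1876206179/18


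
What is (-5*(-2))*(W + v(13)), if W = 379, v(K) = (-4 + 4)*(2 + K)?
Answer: 3790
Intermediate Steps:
v(K) = 0 (v(K) = 0*(2 + K) = 0)
(-5*(-2))*(W + v(13)) = (-5*(-2))*(379 + 0) = 10*379 = 3790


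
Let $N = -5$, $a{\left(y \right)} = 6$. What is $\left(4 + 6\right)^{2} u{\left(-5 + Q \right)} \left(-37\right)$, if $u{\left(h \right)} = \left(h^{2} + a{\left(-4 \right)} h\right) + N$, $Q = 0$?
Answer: $37000$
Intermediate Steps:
$u{\left(h \right)} = -5 + h^{2} + 6 h$ ($u{\left(h \right)} = \left(h^{2} + 6 h\right) - 5 = -5 + h^{2} + 6 h$)
$\left(4 + 6\right)^{2} u{\left(-5 + Q \right)} \left(-37\right) = \left(4 + 6\right)^{2} \left(-5 + \left(-5 + 0\right)^{2} + 6 \left(-5 + 0\right)\right) \left(-37\right) = 10^{2} \left(-5 + \left(-5\right)^{2} + 6 \left(-5\right)\right) \left(-37\right) = 100 \left(-5 + 25 - 30\right) \left(-37\right) = 100 \left(-10\right) \left(-37\right) = \left(-1000\right) \left(-37\right) = 37000$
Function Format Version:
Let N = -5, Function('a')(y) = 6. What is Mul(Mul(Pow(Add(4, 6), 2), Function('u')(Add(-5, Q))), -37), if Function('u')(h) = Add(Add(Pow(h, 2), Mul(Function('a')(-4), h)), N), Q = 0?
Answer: 37000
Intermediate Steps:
Function('u')(h) = Add(-5, Pow(h, 2), Mul(6, h)) (Function('u')(h) = Add(Add(Pow(h, 2), Mul(6, h)), -5) = Add(-5, Pow(h, 2), Mul(6, h)))
Mul(Mul(Pow(Add(4, 6), 2), Function('u')(Add(-5, Q))), -37) = Mul(Mul(Pow(Add(4, 6), 2), Add(-5, Pow(Add(-5, 0), 2), Mul(6, Add(-5, 0)))), -37) = Mul(Mul(Pow(10, 2), Add(-5, Pow(-5, 2), Mul(6, -5))), -37) = Mul(Mul(100, Add(-5, 25, -30)), -37) = Mul(Mul(100, -10), -37) = Mul(-1000, -37) = 37000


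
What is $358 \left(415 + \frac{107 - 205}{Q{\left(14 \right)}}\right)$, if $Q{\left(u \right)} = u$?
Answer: $146064$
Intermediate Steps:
$358 \left(415 + \frac{107 - 205}{Q{\left(14 \right)}}\right) = 358 \left(415 + \frac{107 - 205}{14}\right) = 358 \left(415 + \left(107 - 205\right) \frac{1}{14}\right) = 358 \left(415 - 7\right) = 358 \cdot 408 = 146064$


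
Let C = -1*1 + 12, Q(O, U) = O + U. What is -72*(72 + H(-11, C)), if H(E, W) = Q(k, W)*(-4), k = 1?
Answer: -1728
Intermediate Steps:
C = 11 (C = -1 + 12 = 11)
H(E, W) = -4 - 4*W (H(E, W) = (1 + W)*(-4) = -4 - 4*W)
-72*(72 + H(-11, C)) = -72*(72 + (-4 - 4*11)) = -72*(72 + (-4 - 44)) = -72*(72 - 48) = -72*24 = -1728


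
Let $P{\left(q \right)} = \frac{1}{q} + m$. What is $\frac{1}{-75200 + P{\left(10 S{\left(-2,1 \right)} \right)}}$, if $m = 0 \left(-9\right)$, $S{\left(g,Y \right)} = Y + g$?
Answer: $- \frac{10}{752001} \approx -1.3298 \cdot 10^{-5}$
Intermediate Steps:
$m = 0$
$P{\left(q \right)} = \frac{1}{q}$ ($P{\left(q \right)} = \frac{1}{q} + 0 = \frac{1}{q}$)
$\frac{1}{-75200 + P{\left(10 S{\left(-2,1 \right)} \right)}} = \frac{1}{-75200 + \frac{1}{10 \left(1 - 2\right)}} = \frac{1}{-75200 + \frac{1}{10 \left(-1\right)}} = \frac{1}{-75200 + \frac{1}{-10}} = \frac{1}{-75200 - \frac{1}{10}} = \frac{1}{- \frac{752001}{10}} = - \frac{10}{752001}$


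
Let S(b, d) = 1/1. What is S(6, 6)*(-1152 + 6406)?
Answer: 5254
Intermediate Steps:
S(b, d) = 1
S(6, 6)*(-1152 + 6406) = 1*(-1152 + 6406) = 1*5254 = 5254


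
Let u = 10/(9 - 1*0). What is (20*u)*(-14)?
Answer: -2800/9 ≈ -311.11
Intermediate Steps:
u = 10/9 (u = 10/(9 + 0) = 10/9 ≈ 1.1111)
(20*u)*(-14) = (20*(10/9))*(-14) = (200/9)*(-14) = -2800/9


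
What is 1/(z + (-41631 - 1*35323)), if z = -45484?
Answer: -1/122438 ≈ -8.1674e-6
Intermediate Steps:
1/(z + (-41631 - 1*35323)) = 1/(-45484 + (-41631 - 1*35323)) = 1/(-45484 + (-41631 - 35323)) = 1/(-45484 - 76954) = 1/(-122438) = -1/122438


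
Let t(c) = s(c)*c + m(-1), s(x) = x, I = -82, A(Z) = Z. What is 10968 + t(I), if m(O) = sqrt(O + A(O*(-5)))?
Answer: 17694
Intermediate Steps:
m(O) = 2*sqrt(-O) (m(O) = sqrt(O + O*(-5)) = sqrt(O - 5*O) = sqrt(-4*O) = 2*sqrt(-O))
t(c) = 2 + c**2 (t(c) = c*c + 2*sqrt(-1*(-1)) = c**2 + 2*sqrt(1) = c**2 + 2*1 = c**2 + 2 = 2 + c**2)
10968 + t(I) = 10968 + (2 + (-82)**2) = 10968 + (2 + 6724) = 10968 + 6726 = 17694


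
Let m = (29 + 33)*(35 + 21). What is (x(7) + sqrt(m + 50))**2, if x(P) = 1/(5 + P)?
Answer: 507169/144 + sqrt(3522)/6 ≈ 3531.9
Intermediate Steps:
m = 3472 (m = 62*56 = 3472)
(x(7) + sqrt(m + 50))**2 = (1/(5 + 7) + sqrt(3472 + 50))**2 = (1/12 + sqrt(3522))**2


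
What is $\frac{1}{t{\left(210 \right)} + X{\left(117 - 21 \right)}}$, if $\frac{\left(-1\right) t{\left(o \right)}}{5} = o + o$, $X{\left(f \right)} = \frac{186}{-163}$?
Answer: $- \frac{163}{342486} \approx -0.00047593$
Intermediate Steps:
$X{\left(f \right)} = - \frac{186}{163}$ ($X{\left(f \right)} = 186 \left(- \frac{1}{163}\right) = - \frac{186}{163}$)
$t{\left(o \right)} = - 10 o$ ($t{\left(o \right)} = - 5 \left(o + o\right) = - 5 \cdot 2 o = - 10 o$)
$\frac{1}{t{\left(210 \right)} + X{\left(117 - 21 \right)}} = \frac{1}{\left(-10\right) 210 - \frac{186}{163}} = \frac{1}{-2100 - \frac{186}{163}} = \frac{1}{- \frac{342486}{163}} = - \frac{163}{342486}$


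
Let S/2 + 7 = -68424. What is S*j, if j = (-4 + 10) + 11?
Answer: -2326654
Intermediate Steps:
S = -136862 (S = -14 + 2*(-68424) = -14 - 136848 = -136862)
j = 17 (j = 6 + 11 = 17)
S*j = -136862*17 = -2326654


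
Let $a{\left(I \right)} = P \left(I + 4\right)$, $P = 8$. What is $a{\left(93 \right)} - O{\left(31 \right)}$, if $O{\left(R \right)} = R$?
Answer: $745$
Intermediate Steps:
$a{\left(I \right)} = 32 + 8 I$ ($a{\left(I \right)} = 8 \left(I + 4\right) = 8 \left(4 + I\right) = 32 + 8 I$)
$a{\left(93 \right)} - O{\left(31 \right)} = \left(32 + 8 \cdot 93\right) - 31 = \left(32 + 744\right) - 31 = 776 - 31 = 745$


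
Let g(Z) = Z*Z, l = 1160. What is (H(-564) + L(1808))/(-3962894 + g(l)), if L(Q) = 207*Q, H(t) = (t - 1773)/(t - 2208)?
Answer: -345813323/2418379656 ≈ -0.14299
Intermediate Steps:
g(Z) = Z²
H(t) = (-1773 + t)/(-2208 + t)
(H(-564) + L(1808))/(-3962894 + g(l)) = ((-1773 - 564)/(-2208 - 564) + 207*1808)/(-3962894 + 1160²) = (-2337/(-2772) + 374256)/(-3962894 + 1345600) = (-1/2772*(-2337) + 374256)/(-2617294) = (779/924 + 374256)*(-1/2617294) = (345813323/924)*(-1/2617294) = -345813323/2418379656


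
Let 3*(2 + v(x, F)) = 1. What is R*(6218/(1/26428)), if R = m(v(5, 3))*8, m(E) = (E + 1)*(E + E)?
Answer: 26292688640/9 ≈ 2.9214e+9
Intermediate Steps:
v(x, F) = -5/3 (v(x, F) = -2 + (1/3)*1 = -2 + 1/3 = -5/3)
m(E) = 2*E*(1 + E) (m(E) = (1 + E)*(2*E) = 2*E*(1 + E))
R = 160/9 (R = (2*(-5/3)*(1 - 5/3))*8 = (2*(-5/3)*(-2/3))*8 = (20/9)*8 = 160/9 ≈ 17.778)
R*(6218/(1/26428)) = 160*(6218/(1/26428))/9 = 160*(6218*26428)/9 = (160/9)*164329304 = 26292688640/9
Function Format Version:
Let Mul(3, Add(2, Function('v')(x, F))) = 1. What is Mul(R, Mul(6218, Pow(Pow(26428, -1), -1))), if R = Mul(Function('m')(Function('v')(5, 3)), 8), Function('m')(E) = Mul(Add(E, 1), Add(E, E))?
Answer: Rational(26292688640, 9) ≈ 2.9214e+9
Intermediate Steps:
Function('v')(x, F) = Rational(-5, 3) (Function('v')(x, F) = Add(-2, Mul(Rational(1, 3), 1)) = Add(-2, Rational(1, 3)) = Rational(-5, 3))
Function('m')(E) = Mul(2, E, Add(1, E)) (Function('m')(E) = Mul(Add(1, E), Mul(2, E)) = Mul(2, E, Add(1, E)))
R = Rational(160, 9) (R = Mul(Mul(2, Rational(-5, 3), Add(1, Rational(-5, 3))), 8) = Mul(Mul(2, Rational(-5, 3), Rational(-2, 3)), 8) = Mul(Rational(20, 9), 8) = Rational(160, 9) ≈ 17.778)
Mul(R, Mul(6218, Pow(Pow(26428, -1), -1))) = Mul(Rational(160, 9), Mul(6218, Pow(Pow(26428, -1), -1))) = Mul(Rational(160, 9), Mul(6218, Pow(Rational(1, 26428), -1))) = Mul(Rational(160, 9), Mul(6218, 26428)) = Mul(Rational(160, 9), 164329304) = Rational(26292688640, 9)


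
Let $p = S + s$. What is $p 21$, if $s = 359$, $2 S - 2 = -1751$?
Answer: $- \frac{21651}{2} \approx -10826.0$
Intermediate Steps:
$S = - \frac{1749}{2}$ ($S = 1 + \frac{1}{2} \left(-1751\right) = 1 - \frac{1751}{2} = - \frac{1749}{2} \approx -874.5$)
$p = - \frac{1031}{2}$ ($p = - \frac{1749}{2} + 359 = - \frac{1031}{2} \approx -515.5$)
$p 21 = \left(- \frac{1031}{2}\right) 21 = - \frac{21651}{2}$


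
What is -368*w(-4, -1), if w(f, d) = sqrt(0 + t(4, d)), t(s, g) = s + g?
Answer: -368*sqrt(3) ≈ -637.39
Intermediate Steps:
t(s, g) = g + s
w(f, d) = sqrt(4 + d) (w(f, d) = sqrt(0 + (d + 4)) = sqrt(0 + (4 + d)) = sqrt(4 + d))
-368*w(-4, -1) = -368*sqrt(4 - 1) = -368*sqrt(3)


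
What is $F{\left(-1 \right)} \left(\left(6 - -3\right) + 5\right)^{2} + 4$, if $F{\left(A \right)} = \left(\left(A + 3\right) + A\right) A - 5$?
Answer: $-1172$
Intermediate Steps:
$F{\left(A \right)} = -5 + A \left(3 + 2 A\right)$ ($F{\left(A \right)} = \left(\left(3 + A\right) + A\right) A - 5 = \left(3 + 2 A\right) A - 5 = A \left(3 + 2 A\right) - 5 = -5 + A \left(3 + 2 A\right)$)
$F{\left(-1 \right)} \left(\left(6 - -3\right) + 5\right)^{2} + 4 = \left(-5 + 2 \left(-1\right)^{2} + 3 \left(-1\right)\right) \left(\left(6 - -3\right) + 5\right)^{2} + 4 = \left(-5 + 2 \cdot 1 - 3\right) \left(\left(6 + 3\right) + 5\right)^{2} + 4 = \left(-5 + 2 - 3\right) \left(9 + 5\right)^{2} + 4 = - 6 \cdot 14^{2} + 4 = \left(-6\right) 196 + 4 = -1176 + 4 = -1172$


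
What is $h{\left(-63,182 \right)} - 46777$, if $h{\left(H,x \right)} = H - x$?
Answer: $-47022$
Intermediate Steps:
$h{\left(-63,182 \right)} - 46777 = \left(-63 - 182\right) - 46777 = -245 - 46777 = -47022$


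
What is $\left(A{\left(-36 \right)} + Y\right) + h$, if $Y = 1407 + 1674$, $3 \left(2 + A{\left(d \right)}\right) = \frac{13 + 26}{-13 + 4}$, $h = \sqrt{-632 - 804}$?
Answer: $\frac{27698}{9} + 2 i \sqrt{359} \approx 3077.6 + 37.895 i$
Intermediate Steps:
$h = 2 i \sqrt{359}$ ($h = \sqrt{-1436} = 2 i \sqrt{359} \approx 37.895 i$)
$A{\left(d \right)} = - \frac{31}{9}$ ($A{\left(d \right)} = -2 + \frac{\left(13 + 26\right) \frac{1}{-13 + 4}}{3} = -2 + \frac{39 \frac{1}{-9}}{3} = -2 + \frac{39 \left(- \frac{1}{9}\right)}{3} = -2 + \frac{1}{3} \left(- \frac{13}{3}\right) = -2 - \frac{13}{9} = - \frac{31}{9}$)
$Y = 3081$
$\left(A{\left(-36 \right)} + Y\right) + h = \left(- \frac{31}{9} + 3081\right) + 2 i \sqrt{359} = \frac{27698}{9} + 2 i \sqrt{359}$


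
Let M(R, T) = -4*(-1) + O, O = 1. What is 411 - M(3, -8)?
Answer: 406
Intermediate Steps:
M(R, T) = 5 (M(R, T) = -4*(-1) + 1 = 4 + 1 = 5)
411 - M(3, -8) = 411 - 1*5 = 411 - 5 = 406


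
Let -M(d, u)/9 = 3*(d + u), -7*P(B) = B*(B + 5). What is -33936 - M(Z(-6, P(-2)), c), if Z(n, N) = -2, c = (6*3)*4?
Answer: -32046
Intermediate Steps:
c = 72 (c = 18*4 = 72)
P(B) = -B*(5 + B)/7 (P(B) = -B*(B + 5)/7 = -B*(5 + B)/7)
M(d, u) = -27*d - 27*u (M(d, u) = -27*(d + u) = -9*(3*d + 3*u) = -27*d - 27*u)
-33936 - M(Z(-6, P(-2)), c) = -33936 - (-27*(-2) - 27*72) = -33936 - (54 - 1944) = -33936 - 1*(-1890) = -33936 + 1890 = -32046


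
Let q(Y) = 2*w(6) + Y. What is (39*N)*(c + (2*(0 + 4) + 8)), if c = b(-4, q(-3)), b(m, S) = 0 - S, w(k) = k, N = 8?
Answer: 2184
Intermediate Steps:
q(Y) = 12 + Y (q(Y) = 2*6 + Y = 12 + Y)
b(m, S) = -S
c = -9 (c = -(12 - 3) = -1*9 = -9)
(39*N)*(c + (2*(0 + 4) + 8)) = (39*8)*(-9 + (2*(0 + 4) + 8)) = 312*(-9 + (2*4 + 8)) = 312*(-9 + (8 + 8)) = 312*(-9 + 16) = 312*7 = 2184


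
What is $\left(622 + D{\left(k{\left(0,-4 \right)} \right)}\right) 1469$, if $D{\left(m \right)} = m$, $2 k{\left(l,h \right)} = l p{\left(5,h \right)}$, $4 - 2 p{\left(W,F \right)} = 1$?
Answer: $913718$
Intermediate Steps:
$p{\left(W,F \right)} = \frac{3}{2}$ ($p{\left(W,F \right)} = 2 - \frac{1}{2} = \frac{3}{2}$)
$k{\left(l,h \right)} = \frac{3 l}{4}$ ($k{\left(l,h \right)} = \frac{l \frac{3}{2}}{2} = \frac{\frac{3}{2} l}{2} = \frac{3 l}{4}$)
$\left(622 + D{\left(k{\left(0,-4 \right)} \right)}\right) 1469 = \left(622 + \frac{3}{4} \cdot 0\right) 1469 = \left(622 + 0\right) 1469 = 622 \cdot 1469 = 913718$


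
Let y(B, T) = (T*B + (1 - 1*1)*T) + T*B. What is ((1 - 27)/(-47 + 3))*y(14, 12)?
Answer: 2184/11 ≈ 198.55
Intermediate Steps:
y(B, T) = 2*B*T (y(B, T) = (B*T + (1 - 1)*T) + B*T = (B*T + 0*T) + B*T = (B*T + 0) + B*T = B*T + B*T = 2*B*T)
((1 - 27)/(-47 + 3))*y(14, 12) = ((1 - 27)/(-47 + 3))*(2*14*12) = -26/(-44)*336 = -26*(-1/44)*336 = (13/22)*336 = 2184/11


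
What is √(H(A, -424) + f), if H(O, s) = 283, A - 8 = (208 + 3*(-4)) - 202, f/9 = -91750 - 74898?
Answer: I*√1499549 ≈ 1224.6*I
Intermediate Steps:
f = -1499832 (f = 9*(-91750 - 74898) = 9*(-166648) = -1499832)
A = 2 (A = 8 + ((208 + 3*(-4)) - 202) = 8 + ((208 - 12) - 202) = 8 + (196 - 202) = 8 - 6 = 2)
√(H(A, -424) + f) = √(283 - 1499832) = √(-1499549) = I*√1499549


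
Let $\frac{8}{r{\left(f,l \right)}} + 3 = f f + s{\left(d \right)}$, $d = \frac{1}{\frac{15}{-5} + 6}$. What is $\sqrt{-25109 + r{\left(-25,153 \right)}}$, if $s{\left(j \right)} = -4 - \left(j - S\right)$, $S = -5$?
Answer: $\frac{i \sqrt{21206071121}}{919} \approx 158.46 i$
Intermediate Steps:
$d = \frac{1}{3}$ ($d = \frac{1}{15 \left(- \frac{1}{5}\right) + 6} = \frac{1}{-3 + 6} = \frac{1}{3} \approx 0.33333$)
$s{\left(j \right)} = -9 - j$ ($s{\left(j \right)} = -4 - \left(j - -5\right) = -4 - \left(j + 5\right) = -4 - \left(5 + j\right) = -9 - j$)
$r{\left(f,l \right)} = \frac{8}{- \frac{37}{3} + f^{2}}$ ($r{\left(f,l \right)} = \frac{8}{-3 + \left(f f - \frac{28}{3}\right)} = \frac{8}{-3 + \left(f^{2} - \frac{28}{3}\right)} = \frac{8}{-3 + \left(- \frac{28}{3} + f^{2}\right)} = \frac{8}{- \frac{37}{3} + f^{2}}$)
$\sqrt{-25109 + r{\left(-25,153 \right)}} = \sqrt{-25109 + \frac{24}{-37 + 3 \left(-25\right)^{2}}} = \sqrt{-25109 + \frac{24}{-37 + 3 \cdot 625}} = \sqrt{-25109 + \frac{24}{-37 + 1875}} = \sqrt{-25109 + \frac{24}{1838}} = \sqrt{-25109 + 24 \cdot \frac{1}{1838}} = \sqrt{-25109 + \frac{12}{919}} = \sqrt{- \frac{23075159}{919}} = \frac{i \sqrt{21206071121}}{919}$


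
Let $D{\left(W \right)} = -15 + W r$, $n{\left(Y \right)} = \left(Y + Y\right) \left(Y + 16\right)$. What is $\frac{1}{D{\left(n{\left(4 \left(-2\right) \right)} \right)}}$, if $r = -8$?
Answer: $\frac{1}{1009} \approx 0.00099108$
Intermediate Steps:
$n{\left(Y \right)} = 2 Y \left(16 + Y\right)$
$D{\left(W \right)} = -15 - 8 W$ ($D{\left(W \right)} = -15 + W \left(-8\right) = -15 - 8 W$)
$\frac{1}{D{\left(n{\left(4 \left(-2\right) \right)} \right)}} = \frac{1}{-15 - 8 \cdot 2 \cdot 4 \left(-2\right) \left(16 + 4 \left(-2\right)\right)} = \frac{1}{-15 - 8 \cdot 2 \left(-8\right) \left(16 - 8\right)} = \frac{1}{-15 - 8 \cdot 2 \left(-8\right) 8} = \frac{1}{-15 - -1024} = \frac{1}{-15 + 1024} = \frac{1}{1009}$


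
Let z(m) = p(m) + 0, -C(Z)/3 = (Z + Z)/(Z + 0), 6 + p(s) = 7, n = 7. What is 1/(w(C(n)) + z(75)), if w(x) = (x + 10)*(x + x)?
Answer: -1/47 ≈ -0.021277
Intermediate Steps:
p(s) = 1 (p(s) = -6 + 7 = 1)
C(Z) = -6 (C(Z) = -3*(Z + Z)/(Z + 0) = -3*2*Z/Z = -3*2 = -6)
z(m) = 1 (z(m) = 1 + 0 = 1)
w(x) = 2*x*(10 + x) (w(x) = (10 + x)*(2*x) = 2*x*(10 + x))
1/(w(C(n)) + z(75)) = 1/(2*(-6)*(10 - 6) + 1) = 1/(2*(-6)*4 + 1) = 1/(-48 + 1) = 1/(-47) = -1/47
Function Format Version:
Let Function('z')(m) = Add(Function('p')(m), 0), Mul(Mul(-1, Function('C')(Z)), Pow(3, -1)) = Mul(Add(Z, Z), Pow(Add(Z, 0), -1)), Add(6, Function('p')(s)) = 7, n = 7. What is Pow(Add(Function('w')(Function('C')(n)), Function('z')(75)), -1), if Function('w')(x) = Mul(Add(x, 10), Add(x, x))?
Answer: Rational(-1, 47) ≈ -0.021277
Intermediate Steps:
Function('p')(s) = 1 (Function('p')(s) = Add(-6, 7) = 1)
Function('C')(Z) = -6 (Function('C')(Z) = Mul(-3, Mul(Add(Z, Z), Pow(Add(Z, 0), -1))) = Mul(-3, Mul(Mul(2, Z), Pow(Z, -1))) = Mul(-3, 2) = -6)
Function('z')(m) = 1 (Function('z')(m) = Add(1, 0) = 1)
Function('w')(x) = Mul(2, x, Add(10, x)) (Function('w')(x) = Mul(Add(10, x), Mul(2, x)) = Mul(2, x, Add(10, x)))
Pow(Add(Function('w')(Function('C')(n)), Function('z')(75)), -1) = Pow(Add(Mul(2, -6, Add(10, -6)), 1), -1) = Pow(Add(Mul(2, -6, 4), 1), -1) = Pow(Add(-48, 1), -1) = Pow(-47, -1) = Rational(-1, 47)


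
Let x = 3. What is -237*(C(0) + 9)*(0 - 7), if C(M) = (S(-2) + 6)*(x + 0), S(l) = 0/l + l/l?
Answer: 49770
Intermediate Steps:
S(l) = 1 (S(l) = 0 + 1 = 1)
C(M) = 21 (C(M) = (1 + 6)*(3 + 0) = 7*3 = 21)
-237*(C(0) + 9)*(0 - 7) = -237*(21 + 9)*(0 - 7) = -7110*(-7) = -237*(-210) = 49770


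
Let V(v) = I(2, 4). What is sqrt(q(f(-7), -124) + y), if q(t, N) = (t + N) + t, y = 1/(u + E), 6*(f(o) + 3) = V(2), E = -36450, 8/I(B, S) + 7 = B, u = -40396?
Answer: I*sqrt(173438904909270)/1152690 ≈ 11.425*I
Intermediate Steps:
I(B, S) = 8/(-7 + B)
V(v) = -8/5 (V(v) = 8/(-7 + 2) = 8/(-5) = 8*(-1/5) = -8/5)
f(o) = -49/15 (f(o) = -3 + (1/6)*(-8/5) = -3 - 4/15 = -49/15)
y = -1/76846 (y = 1/(-40396 - 36450) = 1/(-76846) = -1/76846 ≈ -1.3013e-5)
q(t, N) = N + 2*t (q(t, N) = (N + t) + t = N + 2*t)
sqrt(q(f(-7), -124) + y) = sqrt((-124 + 2*(-49/15)) - 1/76846) = sqrt((-124 - 98/15) - 1/76846) = sqrt(-1958/15 - 1/76846) = sqrt(-150464483/1152690) = I*sqrt(173438904909270)/1152690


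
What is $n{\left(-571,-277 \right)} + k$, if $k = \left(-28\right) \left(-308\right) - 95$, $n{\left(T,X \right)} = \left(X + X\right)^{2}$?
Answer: $315445$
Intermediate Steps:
$n{\left(T,X \right)} = 4 X^{2}$ ($n{\left(T,X \right)} = \left(2 X\right)^{2} = 4 X^{2}$)
$k = 8529$ ($k = 8624 - 95 = 8529$)
$n{\left(-571,-277 \right)} + k = 4 \left(-277\right)^{2} + 8529 = 4 \cdot 76729 + 8529 = 306916 + 8529 = 315445$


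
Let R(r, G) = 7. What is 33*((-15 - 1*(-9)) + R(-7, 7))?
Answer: 33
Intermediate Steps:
33*((-15 - 1*(-9)) + R(-7, 7)) = 33*((-15 - 1*(-9)) + 7) = 33*((-15 + 9) + 7) = 33*(-6 + 7) = 33*1 = 33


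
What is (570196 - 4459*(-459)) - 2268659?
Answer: 348218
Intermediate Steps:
(570196 - 4459*(-459)) - 2268659 = (570196 + 2046681) - 2268659 = 2616877 - 2268659 = 348218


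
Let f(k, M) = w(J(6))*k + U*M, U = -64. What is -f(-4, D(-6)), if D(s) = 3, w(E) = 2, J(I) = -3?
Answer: 200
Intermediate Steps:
f(k, M) = -64*M + 2*k (f(k, M) = 2*k - 64*M = -64*M + 2*k)
-f(-4, D(-6)) = -(-64*3 + 2*(-4)) = -(-192 - 8) = -1*(-200) = 200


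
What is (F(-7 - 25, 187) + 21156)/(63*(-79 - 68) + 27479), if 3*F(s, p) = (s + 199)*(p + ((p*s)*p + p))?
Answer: -31124735/9109 ≈ -3416.9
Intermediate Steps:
F(s, p) = (199 + s)*(2*p + s*p²)/3 (F(s, p) = ((s + 199)*(p + ((p*s)*p + p)))/3 = ((199 + s)*(p + (s*p² + p)))/3 = ((199 + s)*(p + (p + s*p²)))/3 = ((199 + s)*(2*p + s*p²))/3 = (199 + s)*(2*p + s*p²)/3)
(F(-7 - 25, 187) + 21156)/(63*(-79 - 68) + 27479) = ((⅓)*187*(398 + 2*(-7 - 25) + 187*(-7 - 25)² + 199*187*(-7 - 25)) + 21156)/(63*(-79 - 68) + 27479) = ((⅓)*187*(398 + 2*(-32) + 187*(-32)² + 199*187*(-32)) + 21156)/(63*(-147) + 27479) = ((⅓)*187*(398 - 64 + 187*1024 - 1190816) + 21156)/(-9261 + 27479) = ((⅓)*187*(398 - 64 + 191488 - 1190816) + 21156)/18218 = ((⅓)*187*(-998994) + 21156)*(1/18218) = (-62270626 + 21156)*(1/18218) = -62249470*1/18218 = -31124735/9109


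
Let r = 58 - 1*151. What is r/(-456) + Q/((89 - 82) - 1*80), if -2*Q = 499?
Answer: 40187/11096 ≈ 3.6218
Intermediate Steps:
Q = -499/2 (Q = -1/2*499 = -499/2 ≈ -249.50)
r = -93 (r = 58 - 151 = -93)
r/(-456) + Q/((89 - 82) - 1*80) = -93/(-456) - 499/(2*((89 - 82) - 1*80)) = -93*(-1/456) - 499/(2*(7 - 80)) = 31/152 - 499/2/(-73) = 31/152 - 499/2*(-1/73) = 31/152 + 499/146 = 40187/11096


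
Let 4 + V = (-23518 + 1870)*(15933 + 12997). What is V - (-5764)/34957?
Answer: -21892752638544/34957 ≈ -6.2628e+8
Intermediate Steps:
V = -626276644 (V = -4 + (-23518 + 1870)*(15933 + 12997) = -4 - 21648*28930 = -4 - 626276640 = -626276644)
V - (-5764)/34957 = -626276644 - (-5764)/34957 = -626276644 - 1*(-5764/34957) = -626276644 + 5764/34957 = -21892752638544/34957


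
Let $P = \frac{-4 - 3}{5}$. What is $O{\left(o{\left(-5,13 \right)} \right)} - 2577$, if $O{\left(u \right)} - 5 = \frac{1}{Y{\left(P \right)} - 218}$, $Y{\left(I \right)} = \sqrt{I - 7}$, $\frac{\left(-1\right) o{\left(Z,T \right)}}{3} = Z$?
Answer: $- \frac{305633877}{118831} - \frac{i \sqrt{210}}{237662} \approx -2572.0 - 6.0975 \cdot 10^{-5} i$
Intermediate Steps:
$P = - \frac{7}{5}$ ($P = \left(-7\right) \frac{1}{5} = - \frac{7}{5} \approx -1.4$)
$o{\left(Z,T \right)} = - 3 Z$
$Y{\left(I \right)} = \sqrt{-7 + I}$
$O{\left(u \right)} = 5 + \frac{1}{-218 + \frac{i \sqrt{210}}{5}}$ ($O{\left(u \right)} = 5 + \frac{1}{\sqrt{-7 - \frac{7}{5}} - 218} = 5 + \frac{1}{\sqrt{- \frac{42}{5}} - 218} = 5 + \frac{1}{\frac{i \sqrt{210}}{5} - 218} = 5 + \frac{1}{-218 + \frac{i \sqrt{210}}{5}}$)
$O{\left(o{\left(-5,13 \right)} \right)} - 2577 = \left(\frac{593610}{118831} - \frac{i \sqrt{210}}{237662}\right) - 2577 = - \frac{305633877}{118831} - \frac{i \sqrt{210}}{237662}$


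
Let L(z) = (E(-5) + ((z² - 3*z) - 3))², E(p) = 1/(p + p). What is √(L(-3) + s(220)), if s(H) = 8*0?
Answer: 149/10 ≈ 14.900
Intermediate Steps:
s(H) = 0
E(p) = 1/(2*p)
L(z) = (-31/10 + z² - 3*z)² (L(z) = ((½)/(-5) + ((z² - 3*z) - 3))² = ((½)*(-⅕) + (-3 + z² - 3*z))² = (-⅒ + (-3 + z² - 3*z))² = (-31/10 + z² - 3*z)²)
√(L(-3) + s(220)) = √((-31 - 30*(-3) + 10*(-3)²)²/100 + 0) = √((-31 + 90 + 10*9)²/100 + 0) = √((-31 + 90 + 90)²/100 + 0) = √((1/100)*149² + 0) = √((1/100)*22201 + 0) = √(22201/100 + 0) = √(22201/100) = 149/10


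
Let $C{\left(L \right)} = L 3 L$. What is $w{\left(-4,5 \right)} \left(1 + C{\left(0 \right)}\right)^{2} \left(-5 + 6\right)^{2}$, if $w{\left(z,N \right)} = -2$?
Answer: $-2$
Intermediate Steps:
$C{\left(L \right)} = 3 L^{2}$ ($C{\left(L \right)} = 3 L L = 3 L^{2}$)
$w{\left(-4,5 \right)} \left(1 + C{\left(0 \right)}\right)^{2} \left(-5 + 6\right)^{2} = - 2 \left(1 + 3 \cdot 0^{2}\right)^{2} \left(-5 + 6\right)^{2} = - 2 \left(1 + 3 \cdot 0\right)^{2} \cdot 1^{2} = - 2 \left(1 + 0\right)^{2} \cdot 1 = - 2 \cdot 1^{2} \cdot 1 = \left(-2\right) 1 \cdot 1 = \left(-2\right) 1 = -2$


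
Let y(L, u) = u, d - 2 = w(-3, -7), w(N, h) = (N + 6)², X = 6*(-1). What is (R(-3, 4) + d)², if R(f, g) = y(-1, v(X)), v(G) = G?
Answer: 25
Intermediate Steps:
X = -6
w(N, h) = (6 + N)²
d = 11 (d = 2 + (6 - 3)² = 2 + 3² = 2 + 9 = 11)
R(f, g) = -6
(R(-3, 4) + d)² = (-6 + 11)² = 5² = 25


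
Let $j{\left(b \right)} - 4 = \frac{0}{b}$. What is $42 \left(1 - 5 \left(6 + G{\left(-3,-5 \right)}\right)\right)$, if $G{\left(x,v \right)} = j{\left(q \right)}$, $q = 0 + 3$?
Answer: $-2058$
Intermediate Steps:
$q = 3$
$j{\left(b \right)} = 4$ ($j{\left(b \right)} = 4 + \frac{0}{b} = 4 + 0 = 4$)
$G{\left(x,v \right)} = 4$
$42 \left(1 - 5 \left(6 + G{\left(-3,-5 \right)}\right)\right) = 42 \left(1 - 5 \left(6 + 4\right)\right) = 42 \left(1 - 50\right) = 42 \left(-49\right) = -2058$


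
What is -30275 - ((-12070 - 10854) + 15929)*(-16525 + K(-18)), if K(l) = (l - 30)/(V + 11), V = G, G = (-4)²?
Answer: -1040715770/9 ≈ -1.1564e+8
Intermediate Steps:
G = 16
V = 16
K(l) = -10/9 + l/27 (K(l) = (l - 30)/(16 + 11) = (-30 + l)/27 = (-30 + l)*(1/27) = -10/9 + l/27)
-30275 - ((-12070 - 10854) + 15929)*(-16525 + K(-18)) = -30275 - ((-12070 - 10854) + 15929)*(-16525 + (-10/9 + (1/27)*(-18))) = -30275 - (-22924 + 15929)*(-16525 + (-10/9 - ⅔)) = -30275 - (-6995)*(-16525 - 16/9) = -30275 - (-6995)*(-148741)/9 = -30275 - 1*1040443295/9 = -30275 - 1040443295/9 = -1040715770/9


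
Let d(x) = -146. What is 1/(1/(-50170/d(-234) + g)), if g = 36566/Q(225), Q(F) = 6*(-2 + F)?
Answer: 18116524/48837 ≈ 370.96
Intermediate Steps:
Q(F) = -12 + 6*F
g = 18283/669 (g = 36566/(-12 + 6*225) = 36566/(-12 + 1350) = 36566/1338 = 36566*(1/1338) = 18283/669 ≈ 27.329)
1/(1/(-50170/d(-234) + g)) = 1/(1/(-50170/(-146) + 18283/669)) = 1/(1/(-50170*(-1/146) + 18283/669)) = 1/(1/(25085/73 + 18283/669)) = 1/(1/(18116524/48837)) = 1/(48837/18116524) = 18116524/48837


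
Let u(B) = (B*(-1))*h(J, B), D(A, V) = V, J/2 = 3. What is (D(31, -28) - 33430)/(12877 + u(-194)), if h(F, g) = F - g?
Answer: -33458/51677 ≈ -0.64744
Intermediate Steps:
J = 6 (J = 2*3 = 6)
u(B) = -B*(6 - B) (u(B) = (B*(-1))*(6 - B) = (-B)*(6 - B) = -B*(6 - B))
(D(31, -28) - 33430)/(12877 + u(-194)) = (-28 - 33430)/(12877 - 194*(-6 - 194)) = -33458/(12877 - 194*(-200)) = -33458/(12877 + 38800) = -33458/51677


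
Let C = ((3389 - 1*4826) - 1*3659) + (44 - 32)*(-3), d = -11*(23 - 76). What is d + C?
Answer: -4549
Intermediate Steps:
d = 583 (d = -11*(-53) = 583)
C = -5132 (C = ((3389 - 4826) - 3659) + 12*(-3) = (-1437 - 3659) - 36 = -5096 - 36 = -5132)
d + C = 583 - 5132 = -4549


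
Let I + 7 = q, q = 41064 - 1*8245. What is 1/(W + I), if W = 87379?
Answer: 1/120191 ≈ 8.3201e-6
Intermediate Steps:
q = 32819 (q = 41064 - 8245 = 32819)
I = 32812 (I = -7 + 32819 = 32812)
1/(W + I) = 1/(87379 + 32812) = 1/120191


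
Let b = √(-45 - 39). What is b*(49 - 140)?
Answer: -182*I*√21 ≈ -834.03*I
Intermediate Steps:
b = 2*I*√21 (b = √(-84) = 2*I*√21 ≈ 9.1651*I)
b*(49 - 140) = (2*I*√21)*(49 - 140) = (2*I*√21)*(-91) = -182*I*√21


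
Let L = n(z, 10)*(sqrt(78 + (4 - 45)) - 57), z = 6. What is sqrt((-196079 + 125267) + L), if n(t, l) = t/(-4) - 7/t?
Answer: 2*sqrt(-158985 - 6*sqrt(37))/3 ≈ 265.85*I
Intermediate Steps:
n(t, l) = -7/t - t/4 (n(t, l) = t*(-1/4) - 7/t = -t/4 - 7/t = -7/t - t/4)
L = 152 - 8*sqrt(37)/3 (L = (-7/6 - 1/4*6)*(sqrt(78 + (4 - 45)) - 57) = (-7*1/6 - 3/2)*(sqrt(78 - 41) - 57) = (-7/6 - 3/2)*(sqrt(37) - 57) = -8*(-57 + sqrt(37))/3 = 152 - 8*sqrt(37)/3 ≈ 135.78)
sqrt((-196079 + 125267) + L) = sqrt((-196079 + 125267) + (152 - 8*sqrt(37)/3)) = sqrt(-70812 + (152 - 8*sqrt(37)/3)) = sqrt(-70660 - 8*sqrt(37)/3)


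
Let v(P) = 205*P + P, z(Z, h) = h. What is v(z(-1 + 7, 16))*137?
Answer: 451552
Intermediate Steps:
v(P) = 206*P
v(z(-1 + 7, 16))*137 = (206*16)*137 = 3296*137 = 451552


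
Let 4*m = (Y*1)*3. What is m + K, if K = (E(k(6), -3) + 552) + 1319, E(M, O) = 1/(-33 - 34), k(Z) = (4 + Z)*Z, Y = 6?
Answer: 251315/134 ≈ 1875.5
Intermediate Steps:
k(Z) = Z*(4 + Z)
E(M, O) = -1/67 (E(M, O) = 1/(-67) = -1/67)
m = 9/2 (m = ((6*1)*3)/4 = (6*3)/4 = (¼)*18 = 9/2 ≈ 4.5000)
K = 125356/67 (K = (-1/67 + 552) + 1319 = 36983/67 + 1319 = 125356/67 ≈ 1871.0)
m + K = 9/2 + 125356/67 = 251315/134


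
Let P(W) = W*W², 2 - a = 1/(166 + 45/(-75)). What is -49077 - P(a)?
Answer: -27762890744240/565609283 ≈ -49085.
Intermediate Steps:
a = 1649/827 (a = 2 - 1/(166 + 45/(-75)) = 2 - 1/(166 + 45*(-1/75)) = 2 - 1/(166 - ⅗) = 2 - 1/827/5 = 2 - 1*5/827 = 2 - 5/827 = 1649/827 ≈ 1.9940)
P(W) = W³
-49077 - P(a) = -49077 - (1649/827)³ = -49077 - 1*4483962449/565609283 = -49077 - 4483962449/565609283 = -27762890744240/565609283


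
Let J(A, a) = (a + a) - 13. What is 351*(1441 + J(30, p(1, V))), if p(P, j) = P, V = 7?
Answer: 501930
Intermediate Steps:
J(A, a) = -13 + 2*a (J(A, a) = 2*a - 13 = -13 + 2*a)
351*(1441 + J(30, p(1, V))) = 351*(1441 + (-13 + 2*1)) = 351*(1441 + (-13 + 2)) = 351*(1441 - 11) = 351*1430 = 501930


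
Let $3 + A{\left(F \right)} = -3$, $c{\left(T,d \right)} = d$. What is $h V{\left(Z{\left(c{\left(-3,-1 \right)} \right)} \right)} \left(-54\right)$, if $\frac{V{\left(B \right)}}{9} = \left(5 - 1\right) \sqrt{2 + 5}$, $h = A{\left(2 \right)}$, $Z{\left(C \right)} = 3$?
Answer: $11664 \sqrt{7} \approx 30860.0$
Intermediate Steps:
$A{\left(F \right)} = -6$ ($A{\left(F \right)} = -3 - 3 = -6$)
$h = -6$
$V{\left(B \right)} = 36 \sqrt{7}$ ($V{\left(B \right)} = 9 \left(5 - 1\right) \sqrt{2 + 5} = 9 \left(5 - 1\right) \sqrt{7} = 9 \cdot 4 \sqrt{7} = 36 \sqrt{7}$)
$h V{\left(Z{\left(c{\left(-3,-1 \right)} \right)} \right)} \left(-54\right) = - 6 \cdot 36 \sqrt{7} \left(-54\right) = - 216 \sqrt{7} \left(-54\right) = 11664 \sqrt{7}$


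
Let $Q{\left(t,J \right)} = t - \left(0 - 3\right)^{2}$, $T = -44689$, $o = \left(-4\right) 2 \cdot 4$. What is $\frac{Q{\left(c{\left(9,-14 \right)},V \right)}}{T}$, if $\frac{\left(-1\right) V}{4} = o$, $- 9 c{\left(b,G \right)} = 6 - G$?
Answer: $\frac{101}{402201} \approx 0.00025112$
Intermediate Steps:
$c{\left(b,G \right)} = - \frac{2}{3} + \frac{G}{9}$ ($c{\left(b,G \right)} = - \frac{6 - G}{9} = - \frac{2}{3} + \frac{G}{9}$)
$o = -32$ ($o = \left(-8\right) 4 = -32$)
$V = 128$ ($V = \left(-4\right) \left(-32\right) = 128$)
$Q{\left(t,J \right)} = -9 + t$ ($Q{\left(t,J \right)} = t - \left(-3\right)^{2} = t - 9 = -9 + t$)
$\frac{Q{\left(c{\left(9,-14 \right)},V \right)}}{T} = \frac{-9 + \left(- \frac{2}{3} + \frac{1}{9} \left(-14\right)\right)}{-44689} = \left(-9 - \frac{20}{9}\right) \left(- \frac{1}{44689}\right) = \left(- \frac{101}{9}\right) \left(- \frac{1}{44689}\right) = \frac{101}{402201}$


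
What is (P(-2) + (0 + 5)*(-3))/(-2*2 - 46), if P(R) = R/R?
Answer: 7/25 ≈ 0.28000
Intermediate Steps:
P(R) = 1
(P(-2) + (0 + 5)*(-3))/(-2*2 - 46) = (1 + (0 + 5)*(-3))/(-2*2 - 46) = (1 + 5*(-3))/(-4 - 46) = (1 - 15)/(-50) = -1/50*(-14) = 7/25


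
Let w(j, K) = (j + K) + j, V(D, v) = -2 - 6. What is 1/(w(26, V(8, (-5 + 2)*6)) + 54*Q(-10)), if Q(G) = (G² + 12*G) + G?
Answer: -1/1576 ≈ -0.00063452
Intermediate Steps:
Q(G) = G² + 13*G
V(D, v) = -8
w(j, K) = K + 2*j (w(j, K) = (K + j) + j = K + 2*j)
1/(w(26, V(8, (-5 + 2)*6)) + 54*Q(-10)) = 1/((-8 + 2*26) + 54*(-10*(13 - 10))) = 1/((-8 + 52) + 54*(-10*3)) = 1/(44 + 54*(-30)) = 1/(44 - 1620) = 1/(-1576) = -1/1576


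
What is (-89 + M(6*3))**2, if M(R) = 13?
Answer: 5776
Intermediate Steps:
(-89 + M(6*3))**2 = (-89 + 13)**2 = (-76)**2 = 5776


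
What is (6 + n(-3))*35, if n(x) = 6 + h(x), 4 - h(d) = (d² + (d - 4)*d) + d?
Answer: -385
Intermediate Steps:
h(d) = 4 - d - d² - d*(-4 + d) (h(d) = 4 - ((d² + (d - 4)*d) + d) = 4 - ((d² + (-4 + d)*d) + d) = 4 - ((d² + d*(-4 + d)) + d) = 4 - (d + d² + d*(-4 + d)) = 4 + (-d - d² - d*(-4 + d)) = 4 - d - d² - d*(-4 + d))
n(x) = 10 - 2*x² + 3*x (n(x) = 6 + (4 - 2*x² + 3*x) = 10 - 2*x² + 3*x)
(6 + n(-3))*35 = (6 + (10 - 2*(-3)² + 3*(-3)))*35 = (6 + (10 - 2*9 - 9))*35 = (6 + (10 - 18 - 9))*35 = (6 - 17)*35 = -11*35 = -385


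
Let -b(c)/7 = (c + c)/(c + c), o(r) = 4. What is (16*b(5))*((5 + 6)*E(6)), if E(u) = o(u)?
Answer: -4928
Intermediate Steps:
E(u) = 4
b(c) = -7 (b(c) = -7*(c + c)/(c + c) = -7*2*c/(2*c) = -7*2*c*1/(2*c) = -7*1 = -7)
(16*b(5))*((5 + 6)*E(6)) = (16*(-7))*((5 + 6)*4) = -1232*4 = -112*44 = -4928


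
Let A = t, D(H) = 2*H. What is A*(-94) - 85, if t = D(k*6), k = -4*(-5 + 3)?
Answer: -9109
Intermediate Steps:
k = 8 (k = -4*(-2) = 8)
t = 96 (t = 2*(8*6) = 2*48 = 96)
A = 96
A*(-94) - 85 = 96*(-94) - 85 = -9024 - 85 = -9109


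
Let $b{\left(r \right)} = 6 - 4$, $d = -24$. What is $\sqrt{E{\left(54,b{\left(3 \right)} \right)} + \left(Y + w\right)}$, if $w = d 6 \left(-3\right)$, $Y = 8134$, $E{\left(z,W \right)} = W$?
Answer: $6 \sqrt{238} \approx 92.563$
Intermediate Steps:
$b{\left(r \right)} = 2$
$w = 432$ ($w = \left(-24\right) 6 \left(-3\right) = \left(-144\right) \left(-3\right) = 432$)
$\sqrt{E{\left(54,b{\left(3 \right)} \right)} + \left(Y + w\right)} = \sqrt{2 + \left(8134 + 432\right)} = \sqrt{2 + 8566} = \sqrt{8568} = 6 \sqrt{238}$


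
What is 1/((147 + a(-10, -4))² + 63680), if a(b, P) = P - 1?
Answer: 1/83844 ≈ 1.1927e-5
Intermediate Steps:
a(b, P) = -1 + P
1/((147 + a(-10, -4))² + 63680) = 1/((147 + (-1 - 4))² + 63680) = 1/((147 - 5)² + 63680) = 1/(142² + 63680) = 1/(20164 + 63680) = 1/83844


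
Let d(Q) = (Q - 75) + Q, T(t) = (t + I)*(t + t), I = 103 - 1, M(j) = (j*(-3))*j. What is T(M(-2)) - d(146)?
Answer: -2377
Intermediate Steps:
M(j) = -3*j² (M(j) = (-3*j)*j = -3*j²)
I = 102
T(t) = 2*t*(102 + t) (T(t) = (t + 102)*(t + t) = (102 + t)*(2*t) = 2*t*(102 + t))
d(Q) = -75 + 2*Q (d(Q) = (-75 + Q) + Q = -75 + 2*Q)
T(M(-2)) - d(146) = 2*(-3*(-2)²)*(102 - 3*(-2)²) - (-75 + 2*146) = 2*(-3*4)*(102 - 3*4) - (-75 + 292) = 2*(-12)*(102 - 12) - 1*217 = 2*(-12)*90 - 217 = -2160 - 217 = -2377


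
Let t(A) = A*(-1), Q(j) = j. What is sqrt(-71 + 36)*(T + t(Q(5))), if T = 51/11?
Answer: -4*I*sqrt(35)/11 ≈ -2.1513*I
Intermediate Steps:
T = 51/11 (T = 51*(1/11) = 51/11 ≈ 4.6364)
t(A) = -A
sqrt(-71 + 36)*(T + t(Q(5))) = sqrt(-71 + 36)*(51/11 - 1*5) = sqrt(-35)*(51/11 - 5) = (I*sqrt(35))*(-4/11) = -4*I*sqrt(35)/11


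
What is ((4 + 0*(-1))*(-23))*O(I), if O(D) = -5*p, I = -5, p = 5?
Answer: 2300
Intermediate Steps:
O(D) = -25 (O(D) = -5*5 = -1*25 = -25)
((4 + 0*(-1))*(-23))*O(I) = ((4 + 0*(-1))*(-23))*(-25) = ((4 + 0)*(-23))*(-25) = (4*(-23))*(-25) = -92*(-25) = 2300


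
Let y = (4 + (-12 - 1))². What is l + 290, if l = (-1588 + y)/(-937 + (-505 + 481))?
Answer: 280197/961 ≈ 291.57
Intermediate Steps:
y = 81 (y = (4 - 13)² = (-9)² = 81)
l = 1507/961 (l = (-1588 + 81)/(-937 + (-505 + 481)) = -1507/(-937 - 24) = -1507/(-961) = -1507*(-1/961) = 1507/961 ≈ 1.5682)
l + 290 = 1507/961 + 290 = 280197/961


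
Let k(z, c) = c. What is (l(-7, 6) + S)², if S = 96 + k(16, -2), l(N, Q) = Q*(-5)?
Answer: 4096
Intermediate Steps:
l(N, Q) = -5*Q
S = 94 (S = 96 - 2 = 94)
(l(-7, 6) + S)² = (-5*6 + 94)² = (-30 + 94)² = 64² = 4096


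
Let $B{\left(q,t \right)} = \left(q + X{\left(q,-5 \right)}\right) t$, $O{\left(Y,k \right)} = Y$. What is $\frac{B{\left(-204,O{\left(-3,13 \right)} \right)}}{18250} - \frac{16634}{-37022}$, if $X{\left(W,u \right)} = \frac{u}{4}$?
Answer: $\frac{652733593}{1351303000} \approx 0.48304$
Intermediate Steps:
$X{\left(W,u \right)} = \frac{u}{4}$ ($X{\left(W,u \right)} = u \frac{1}{4} = \frac{u}{4}$)
$B{\left(q,t \right)} = t \left(- \frac{5}{4} + q\right)$ ($B{\left(q,t \right)} = \left(q + \frac{1}{4} \left(-5\right)\right) t = \left(q - \frac{5}{4}\right) t = \left(- \frac{5}{4} + q\right) t = t \left(- \frac{5}{4} + q\right)$)
$\frac{B{\left(-204,O{\left(-3,13 \right)} \right)}}{18250} - \frac{16634}{-37022} = \frac{\frac{1}{4} \left(-3\right) \left(-5 + 4 \left(-204\right)\right)}{18250} - \frac{16634}{-37022} = \frac{1}{4} \left(-3\right) \left(-5 - 816\right) \frac{1}{18250} - - \frac{8317}{18511} = \frac{1}{4} \left(-3\right) \left(-821\right) \frac{1}{18250} + \frac{8317}{18511} = \frac{2463}{4} \cdot \frac{1}{18250} + \frac{8317}{18511} = \frac{2463}{73000} + \frac{8317}{18511} = \frac{652733593}{1351303000}$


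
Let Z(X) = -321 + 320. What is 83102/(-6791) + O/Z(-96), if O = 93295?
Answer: -633649447/6791 ≈ -93307.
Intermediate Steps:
Z(X) = -1
83102/(-6791) + O/Z(-96) = 83102/(-6791) + 93295/(-1) = 83102*(-1/6791) + 93295*(-1) = -83102/6791 - 93295 = -633649447/6791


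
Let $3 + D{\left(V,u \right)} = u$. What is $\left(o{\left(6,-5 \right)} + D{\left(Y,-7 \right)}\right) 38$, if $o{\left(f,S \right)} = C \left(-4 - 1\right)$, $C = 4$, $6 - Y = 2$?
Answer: $-1140$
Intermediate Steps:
$Y = 4$ ($Y = 6 - 2 = 4$)
$D{\left(V,u \right)} = -3 + u$
$o{\left(f,S \right)} = -20$ ($o{\left(f,S \right)} = 4 \left(-4 - 1\right) = 4 \left(-5\right) = -20$)
$\left(o{\left(6,-5 \right)} + D{\left(Y,-7 \right)}\right) 38 = \left(-20 - 10\right) 38 = \left(-30\right) 38 = -1140$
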